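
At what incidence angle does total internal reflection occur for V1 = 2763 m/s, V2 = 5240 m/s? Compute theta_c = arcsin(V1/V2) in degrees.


V1/V2 = 2763/5240 = 0.52729
theta_c = arcsin(0.52729) = 31.8225 degrees

31.8225


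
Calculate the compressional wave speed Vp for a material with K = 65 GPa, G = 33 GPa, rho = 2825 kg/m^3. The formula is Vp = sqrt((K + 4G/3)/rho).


First compute the effective modulus:
K + 4G/3 = 65e9 + 4*33e9/3 = 109000000000.0 Pa
Then divide by density:
109000000000.0 / 2825 = 38584070.7965 Pa/(kg/m^3)
Take the square root:
Vp = sqrt(38584070.7965) = 6211.61 m/s

6211.61


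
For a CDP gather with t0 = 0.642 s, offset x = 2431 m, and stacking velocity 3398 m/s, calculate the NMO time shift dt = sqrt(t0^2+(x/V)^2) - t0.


x/Vnmo = 2431/3398 = 0.715421
(x/Vnmo)^2 = 0.511827
t0^2 = 0.412164
sqrt(0.412164 + 0.511827) = 0.961244
dt = 0.961244 - 0.642 = 0.319244

0.319244


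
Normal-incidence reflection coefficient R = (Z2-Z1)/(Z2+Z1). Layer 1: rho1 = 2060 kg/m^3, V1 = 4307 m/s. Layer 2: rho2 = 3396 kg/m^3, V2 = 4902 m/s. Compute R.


Z1 = 2060 * 4307 = 8872420
Z2 = 3396 * 4902 = 16647192
R = (16647192 - 8872420) / (16647192 + 8872420) = 7774772 / 25519612 = 0.3047

0.3047


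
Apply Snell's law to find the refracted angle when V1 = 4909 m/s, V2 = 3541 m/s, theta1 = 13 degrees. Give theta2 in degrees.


sin(theta1) = sin(13 deg) = 0.224951
sin(theta2) = V2/V1 * sin(theta1) = 3541/4909 * 0.224951 = 0.162264
theta2 = arcsin(0.162264) = 9.3383 degrees

9.3383


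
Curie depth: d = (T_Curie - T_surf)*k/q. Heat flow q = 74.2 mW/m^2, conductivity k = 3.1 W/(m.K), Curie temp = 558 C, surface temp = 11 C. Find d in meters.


T_Curie - T_surf = 558 - 11 = 547 C
Convert q to W/m^2: 74.2 mW/m^2 = 0.0742 W/m^2
d = 547 * 3.1 / 0.0742 = 22853.1 m

22853.1


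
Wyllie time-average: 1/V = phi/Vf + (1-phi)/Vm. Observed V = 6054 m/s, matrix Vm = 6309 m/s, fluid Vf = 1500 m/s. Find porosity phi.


1/V - 1/Vm = 1/6054 - 1/6309 = 6.68e-06
1/Vf - 1/Vm = 1/1500 - 1/6309 = 0.00050816
phi = 6.68e-06 / 0.00050816 = 0.0131

0.0131


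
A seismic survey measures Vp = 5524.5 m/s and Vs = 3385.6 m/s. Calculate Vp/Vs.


Vp/Vs = 5524.5 / 3385.6
= 1.6318

1.6318


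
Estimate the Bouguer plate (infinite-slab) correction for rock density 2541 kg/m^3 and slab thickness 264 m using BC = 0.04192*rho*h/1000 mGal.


BC = 0.04192 * rho * h / 1000
= 0.04192 * 2541 * 264 / 1000
= 28.1209 mGal

28.1209


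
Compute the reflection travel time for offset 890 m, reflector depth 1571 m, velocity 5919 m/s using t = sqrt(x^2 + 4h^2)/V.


x^2 + 4h^2 = 890^2 + 4*1571^2 = 792100 + 9872164 = 10664264
sqrt(10664264) = 3265.6185
t = 3265.6185 / 5919 = 0.5517 s

0.5517


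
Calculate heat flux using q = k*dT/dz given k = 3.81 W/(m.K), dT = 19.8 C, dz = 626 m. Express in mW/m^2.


q = k * dT / dz * 1000
= 3.81 * 19.8 / 626 * 1000
= 0.120508 * 1000
= 120.508 mW/m^2

120.508


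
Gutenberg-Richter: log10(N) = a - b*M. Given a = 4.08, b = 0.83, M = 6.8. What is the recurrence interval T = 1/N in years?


log10(N) = 4.08 - 0.83*6.8 = -1.564
N = 10^-1.564 = 0.02729
T = 1/N = 1/0.02729 = 36.6438 years

36.6438


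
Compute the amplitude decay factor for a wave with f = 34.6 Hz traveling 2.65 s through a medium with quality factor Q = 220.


pi*f*t/Q = pi*34.6*2.65/220 = 1.30933
A/A0 = exp(-1.30933) = 0.270001

0.270001


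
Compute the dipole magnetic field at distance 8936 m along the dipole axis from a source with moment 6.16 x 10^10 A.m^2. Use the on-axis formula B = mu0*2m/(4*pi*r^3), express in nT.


m = 6.16 x 10^10 = 61600000000 A.m^2
2m = 123200000000 A.m^2
r^3 = 8936^3 = 713558329856
B = (4pi*10^-7) * 123200000000 / (4*pi * 713558329856) * 1e9
= 154817.685969 / 8966838427933.65 * 1e9
= 17.2656 nT

17.2656


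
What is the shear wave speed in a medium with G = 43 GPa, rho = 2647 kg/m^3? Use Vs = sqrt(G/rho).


Convert G to Pa: G = 43e9 Pa
Compute G/rho = 43e9 / 2647 = 16244805.4401
Vs = sqrt(16244805.4401) = 4030.48 m/s

4030.48


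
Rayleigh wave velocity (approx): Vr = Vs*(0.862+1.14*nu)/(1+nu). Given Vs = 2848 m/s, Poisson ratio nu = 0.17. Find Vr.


Numerator factor = 0.862 + 1.14*0.17 = 1.0558
Denominator = 1 + 0.17 = 1.17
Vr = 2848 * 1.0558 / 1.17 = 2570.02 m/s

2570.02


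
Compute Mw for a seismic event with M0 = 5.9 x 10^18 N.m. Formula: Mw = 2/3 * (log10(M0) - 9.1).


log10(M0) = log10(5.9 x 10^18) = 18.7709
Mw = 2/3 * (18.7709 - 9.1)
= 2/3 * 9.6709
= 6.45

6.45


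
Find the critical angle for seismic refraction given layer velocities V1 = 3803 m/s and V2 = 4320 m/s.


V1/V2 = 3803/4320 = 0.880324
theta_c = arcsin(0.880324) = 61.6815 degrees

61.6815


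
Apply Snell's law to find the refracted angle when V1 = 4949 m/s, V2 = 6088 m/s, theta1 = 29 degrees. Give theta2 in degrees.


sin(theta1) = sin(29 deg) = 0.48481
sin(theta2) = V2/V1 * sin(theta1) = 6088/4949 * 0.48481 = 0.596387
theta2 = arcsin(0.596387) = 36.6116 degrees

36.6116


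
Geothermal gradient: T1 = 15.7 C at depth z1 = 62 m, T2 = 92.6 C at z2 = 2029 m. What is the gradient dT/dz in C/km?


dT = 92.6 - 15.7 = 76.9 C
dz = 2029 - 62 = 1967 m
gradient = dT/dz * 1000 = 76.9/1967 * 1000 = 39.0951 C/km

39.0951


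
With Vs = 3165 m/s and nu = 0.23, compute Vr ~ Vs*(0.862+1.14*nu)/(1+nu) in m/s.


Numerator factor = 0.862 + 1.14*0.23 = 1.1242
Denominator = 1 + 0.23 = 1.23
Vr = 3165 * 1.1242 / 1.23 = 2892.76 m/s

2892.76


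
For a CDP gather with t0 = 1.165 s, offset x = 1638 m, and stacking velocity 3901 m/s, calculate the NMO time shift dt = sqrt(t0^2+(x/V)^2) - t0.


x/Vnmo = 1638/3901 = 0.419892
(x/Vnmo)^2 = 0.17631
t0^2 = 1.357225
sqrt(1.357225 + 0.17631) = 1.23836
dt = 1.23836 - 1.165 = 0.07336

0.07336


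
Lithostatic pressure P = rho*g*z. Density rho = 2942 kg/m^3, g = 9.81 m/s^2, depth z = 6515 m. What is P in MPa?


P = rho * g * z / 1e6
= 2942 * 9.81 * 6515 / 1e6
= 188029545.3 / 1e6
= 188.0295 MPa

188.0295


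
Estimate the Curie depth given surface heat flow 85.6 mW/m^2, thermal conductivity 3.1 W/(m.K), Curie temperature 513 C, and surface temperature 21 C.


T_Curie - T_surf = 513 - 21 = 492 C
Convert q to W/m^2: 85.6 mW/m^2 = 0.0856 W/m^2
d = 492 * 3.1 / 0.0856 = 17817.76 m

17817.76


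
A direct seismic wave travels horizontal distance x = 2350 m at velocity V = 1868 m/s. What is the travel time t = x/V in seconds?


t = x / V
= 2350 / 1868
= 1.258 s

1.258


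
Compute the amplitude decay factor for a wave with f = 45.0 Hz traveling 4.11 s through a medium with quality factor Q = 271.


pi*f*t/Q = pi*45.0*4.11/271 = 2.14405
A/A0 = exp(-2.14405) = 0.117179

0.117179


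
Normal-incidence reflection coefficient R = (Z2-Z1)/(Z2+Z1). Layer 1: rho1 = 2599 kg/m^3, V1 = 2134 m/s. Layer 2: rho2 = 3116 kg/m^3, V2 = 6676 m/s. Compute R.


Z1 = 2599 * 2134 = 5546266
Z2 = 3116 * 6676 = 20802416
R = (20802416 - 5546266) / (20802416 + 5546266) = 15256150 / 26348682 = 0.579

0.579


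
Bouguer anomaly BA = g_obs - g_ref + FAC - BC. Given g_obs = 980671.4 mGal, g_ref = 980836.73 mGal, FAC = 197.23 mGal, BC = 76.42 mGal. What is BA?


BA = g_obs - g_ref + FAC - BC
= 980671.4 - 980836.73 + 197.23 - 76.42
= -44.52 mGal

-44.52


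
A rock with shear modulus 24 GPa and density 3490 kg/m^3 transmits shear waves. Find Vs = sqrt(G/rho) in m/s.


Convert G to Pa: G = 24e9 Pa
Compute G/rho = 24e9 / 3490 = 6876790.8309
Vs = sqrt(6876790.8309) = 2622.36 m/s

2622.36


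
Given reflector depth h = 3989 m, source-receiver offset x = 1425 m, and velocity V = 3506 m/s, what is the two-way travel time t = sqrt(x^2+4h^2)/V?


x^2 + 4h^2 = 1425^2 + 4*3989^2 = 2030625 + 63648484 = 65679109
sqrt(65679109) = 8104.2649
t = 8104.2649 / 3506 = 2.3115 s

2.3115


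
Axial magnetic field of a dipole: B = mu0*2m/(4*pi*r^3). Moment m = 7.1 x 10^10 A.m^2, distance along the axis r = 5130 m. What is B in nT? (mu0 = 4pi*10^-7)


m = 7.1 x 10^10 = 71000000000 A.m^2
2m = 142000000000 A.m^2
r^3 = 5130^3 = 135005697000
B = (4pi*10^-7) * 142000000000 / (4*pi * 135005697000) * 1e9
= 178442.462724 / 1696531623551.88 * 1e9
= 105.1807 nT

105.1807


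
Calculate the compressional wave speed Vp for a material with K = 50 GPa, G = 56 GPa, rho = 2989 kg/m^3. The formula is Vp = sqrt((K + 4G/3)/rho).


First compute the effective modulus:
K + 4G/3 = 50e9 + 4*56e9/3 = 124666666666.67 Pa
Then divide by density:
124666666666.67 / 2989 = 41708486.6734 Pa/(kg/m^3)
Take the square root:
Vp = sqrt(41708486.6734) = 6458.21 m/s

6458.21


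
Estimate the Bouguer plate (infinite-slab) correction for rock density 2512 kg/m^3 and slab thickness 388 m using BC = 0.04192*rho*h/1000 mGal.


BC = 0.04192 * rho * h / 1000
= 0.04192 * 2512 * 388 / 1000
= 40.8576 mGal

40.8576


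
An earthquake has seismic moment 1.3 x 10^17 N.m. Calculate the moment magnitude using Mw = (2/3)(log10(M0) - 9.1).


log10(M0) = log10(1.3 x 10^17) = 17.1139
Mw = 2/3 * (17.1139 - 9.1)
= 2/3 * 8.0139
= 5.34

5.34


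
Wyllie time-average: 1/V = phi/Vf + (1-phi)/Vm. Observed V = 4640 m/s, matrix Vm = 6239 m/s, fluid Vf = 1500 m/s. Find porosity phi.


1/V - 1/Vm = 1/4640 - 1/6239 = 5.524e-05
1/Vf - 1/Vm = 1/1500 - 1/6239 = 0.00050638
phi = 5.524e-05 / 0.00050638 = 0.1091

0.1091


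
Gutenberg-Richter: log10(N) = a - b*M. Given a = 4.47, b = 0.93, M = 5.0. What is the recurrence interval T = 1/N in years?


log10(N) = 4.47 - 0.93*5.0 = -0.18
N = 10^-0.18 = 0.660693
T = 1/N = 1/0.660693 = 1.5136 years

1.5136


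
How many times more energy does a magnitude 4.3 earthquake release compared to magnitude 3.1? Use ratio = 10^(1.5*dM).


M2 - M1 = 4.3 - 3.1 = 1.2
1.5 * 1.2 = 1.8
ratio = 10^1.8 = 63.1

63.1


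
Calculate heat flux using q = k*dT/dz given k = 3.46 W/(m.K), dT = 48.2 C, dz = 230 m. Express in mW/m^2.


q = k * dT / dz * 1000
= 3.46 * 48.2 / 230 * 1000
= 0.725096 * 1000
= 725.0957 mW/m^2

725.0957


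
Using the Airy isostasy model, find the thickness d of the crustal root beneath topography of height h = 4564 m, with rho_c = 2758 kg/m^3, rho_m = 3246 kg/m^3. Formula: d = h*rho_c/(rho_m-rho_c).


rho_m - rho_c = 3246 - 2758 = 488
d = 4564 * 2758 / 488
= 12587512 / 488
= 25794.08 m

25794.08


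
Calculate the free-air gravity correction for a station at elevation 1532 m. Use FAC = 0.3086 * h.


FAC = 0.3086 * h
= 0.3086 * 1532
= 472.7752 mGal

472.7752


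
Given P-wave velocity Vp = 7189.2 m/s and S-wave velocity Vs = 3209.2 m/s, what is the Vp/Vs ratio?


Vp/Vs = 7189.2 / 3209.2
= 2.2402

2.2402


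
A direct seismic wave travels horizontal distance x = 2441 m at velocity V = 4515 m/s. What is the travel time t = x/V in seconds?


t = x / V
= 2441 / 4515
= 0.5406 s

0.5406


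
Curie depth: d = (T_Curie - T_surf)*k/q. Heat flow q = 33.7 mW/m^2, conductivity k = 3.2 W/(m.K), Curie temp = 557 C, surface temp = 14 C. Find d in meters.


T_Curie - T_surf = 557 - 14 = 543 C
Convert q to W/m^2: 33.7 mW/m^2 = 0.0337 W/m^2
d = 543 * 3.2 / 0.0337 = 51560.83 m

51560.83


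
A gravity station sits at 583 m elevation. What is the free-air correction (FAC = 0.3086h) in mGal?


FAC = 0.3086 * h
= 0.3086 * 583
= 179.9138 mGal

179.9138


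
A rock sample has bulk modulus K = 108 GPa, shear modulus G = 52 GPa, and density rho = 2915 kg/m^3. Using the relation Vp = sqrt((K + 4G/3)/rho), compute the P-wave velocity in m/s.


First compute the effective modulus:
K + 4G/3 = 108e9 + 4*52e9/3 = 177333333333.33 Pa
Then divide by density:
177333333333.33 / 2915 = 60834762.7216 Pa/(kg/m^3)
Take the square root:
Vp = sqrt(60834762.7216) = 7799.66 m/s

7799.66


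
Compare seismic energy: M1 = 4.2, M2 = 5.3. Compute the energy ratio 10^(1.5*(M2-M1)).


M2 - M1 = 5.3 - 4.2 = 1.1
1.5 * 1.1 = 1.65
ratio = 10^1.65 = 44.67

44.67


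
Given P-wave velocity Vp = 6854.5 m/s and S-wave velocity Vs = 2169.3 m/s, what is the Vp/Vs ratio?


Vp/Vs = 6854.5 / 2169.3
= 3.1598

3.1598


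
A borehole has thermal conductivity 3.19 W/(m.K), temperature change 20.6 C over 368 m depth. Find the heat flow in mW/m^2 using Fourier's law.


q = k * dT / dz * 1000
= 3.19 * 20.6 / 368 * 1000
= 0.178571 * 1000
= 178.5707 mW/m^2

178.5707


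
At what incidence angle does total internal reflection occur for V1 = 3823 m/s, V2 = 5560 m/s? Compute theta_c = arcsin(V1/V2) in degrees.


V1/V2 = 3823/5560 = 0.68759
theta_c = arcsin(0.68759) = 43.4396 degrees

43.4396


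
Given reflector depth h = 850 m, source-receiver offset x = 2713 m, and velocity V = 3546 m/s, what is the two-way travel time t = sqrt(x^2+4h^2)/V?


x^2 + 4h^2 = 2713^2 + 4*850^2 = 7360369 + 2890000 = 10250369
sqrt(10250369) = 3201.6197
t = 3201.6197 / 3546 = 0.9029 s

0.9029


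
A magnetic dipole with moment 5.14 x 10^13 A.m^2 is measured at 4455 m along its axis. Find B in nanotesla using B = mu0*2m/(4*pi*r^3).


m = 5.14 x 10^13 = 51400000000000 A.m^2
2m = 102800000000000 A.m^2
r^3 = 4455^3 = 88418496375
B = (4pi*10^-7) * 102800000000000 / (4*pi * 88418496375) * 1e9
= 129182289.915612 / 1111099594612.62 * 1e9
= 116265.266 nT

116265.266


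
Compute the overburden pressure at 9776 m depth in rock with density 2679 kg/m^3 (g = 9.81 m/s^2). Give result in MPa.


P = rho * g * z / 1e6
= 2679 * 9.81 * 9776 / 1e6
= 256922958.24 / 1e6
= 256.923 MPa

256.923


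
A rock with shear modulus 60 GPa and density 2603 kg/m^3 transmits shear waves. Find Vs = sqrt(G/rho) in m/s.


Convert G to Pa: G = 60e9 Pa
Compute G/rho = 60e9 / 2603 = 23050326.5463
Vs = sqrt(23050326.5463) = 4801.08 m/s

4801.08


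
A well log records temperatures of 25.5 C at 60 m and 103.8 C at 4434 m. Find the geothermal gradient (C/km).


dT = 103.8 - 25.5 = 78.3 C
dz = 4434 - 60 = 4374 m
gradient = dT/dz * 1000 = 78.3/4374 * 1000 = 17.9012 C/km

17.9012


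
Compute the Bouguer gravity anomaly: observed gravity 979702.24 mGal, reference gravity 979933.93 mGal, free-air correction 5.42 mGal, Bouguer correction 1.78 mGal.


BA = g_obs - g_ref + FAC - BC
= 979702.24 - 979933.93 + 5.42 - 1.78
= -228.05 mGal

-228.05


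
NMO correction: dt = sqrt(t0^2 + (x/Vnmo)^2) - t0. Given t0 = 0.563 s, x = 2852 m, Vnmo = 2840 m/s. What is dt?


x/Vnmo = 2852/2840 = 1.004225
(x/Vnmo)^2 = 1.008469
t0^2 = 0.316969
sqrt(0.316969 + 1.008469) = 1.151276
dt = 1.151276 - 0.563 = 0.588276

0.588276


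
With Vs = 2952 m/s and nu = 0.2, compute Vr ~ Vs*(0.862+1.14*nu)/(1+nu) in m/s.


Numerator factor = 0.862 + 1.14*0.2 = 1.09
Denominator = 1 + 0.2 = 1.2
Vr = 2952 * 1.09 / 1.2 = 2681.4 m/s

2681.4


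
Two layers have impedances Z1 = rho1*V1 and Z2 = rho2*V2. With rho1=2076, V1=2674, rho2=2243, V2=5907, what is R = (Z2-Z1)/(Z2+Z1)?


Z1 = 2076 * 2674 = 5551224
Z2 = 2243 * 5907 = 13249401
R = (13249401 - 5551224) / (13249401 + 5551224) = 7698177 / 18800625 = 0.4095

0.4095


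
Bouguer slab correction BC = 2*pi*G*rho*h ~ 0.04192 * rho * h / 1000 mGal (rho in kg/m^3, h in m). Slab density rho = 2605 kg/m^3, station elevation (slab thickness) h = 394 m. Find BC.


BC = 0.04192 * rho * h / 1000
= 0.04192 * 2605 * 394 / 1000
= 43.0254 mGal

43.0254


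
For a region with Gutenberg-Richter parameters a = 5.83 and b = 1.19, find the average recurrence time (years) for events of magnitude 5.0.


log10(N) = 5.83 - 1.19*5.0 = -0.12
N = 10^-0.12 = 0.758578
T = 1/N = 1/0.758578 = 1.3183 years

1.3183


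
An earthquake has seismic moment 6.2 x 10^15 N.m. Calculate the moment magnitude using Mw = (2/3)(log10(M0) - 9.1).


log10(M0) = log10(6.2 x 10^15) = 15.7924
Mw = 2/3 * (15.7924 - 9.1)
= 2/3 * 6.6924
= 4.46

4.46


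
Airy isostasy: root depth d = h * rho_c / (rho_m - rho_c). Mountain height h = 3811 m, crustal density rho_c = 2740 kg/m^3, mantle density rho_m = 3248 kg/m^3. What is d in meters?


rho_m - rho_c = 3248 - 2740 = 508
d = 3811 * 2740 / 508
= 10442140 / 508
= 20555.39 m

20555.39


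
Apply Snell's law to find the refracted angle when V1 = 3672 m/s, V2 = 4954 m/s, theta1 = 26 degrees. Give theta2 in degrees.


sin(theta1) = sin(26 deg) = 0.438371
sin(theta2) = V2/V1 * sin(theta1) = 4954/3672 * 0.438371 = 0.591419
theta2 = arcsin(0.591419) = 36.2578 degrees

36.2578


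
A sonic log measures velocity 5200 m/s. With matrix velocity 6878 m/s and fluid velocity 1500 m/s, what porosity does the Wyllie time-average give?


1/V - 1/Vm = 1/5200 - 1/6878 = 4.692e-05
1/Vf - 1/Vm = 1/1500 - 1/6878 = 0.00052128
phi = 4.692e-05 / 0.00052128 = 0.09

0.09


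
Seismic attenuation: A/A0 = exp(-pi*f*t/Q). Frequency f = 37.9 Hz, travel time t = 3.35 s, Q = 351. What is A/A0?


pi*f*t/Q = pi*37.9*3.35/351 = 1.136388
A/A0 = exp(-1.136388) = 0.320976

0.320976


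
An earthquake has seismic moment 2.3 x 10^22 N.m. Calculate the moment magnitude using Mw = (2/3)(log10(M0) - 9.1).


log10(M0) = log10(2.3 x 10^22) = 22.3617
Mw = 2/3 * (22.3617 - 9.1)
= 2/3 * 13.2617
= 8.84

8.84


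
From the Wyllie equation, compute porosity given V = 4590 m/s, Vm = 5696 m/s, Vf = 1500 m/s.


1/V - 1/Vm = 1/4590 - 1/5696 = 4.23e-05
1/Vf - 1/Vm = 1/1500 - 1/5696 = 0.0004911
phi = 4.23e-05 / 0.0004911 = 0.0861

0.0861


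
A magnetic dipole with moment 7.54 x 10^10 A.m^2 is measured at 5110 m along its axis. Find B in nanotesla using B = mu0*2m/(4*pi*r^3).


m = 7.54 x 10^10 = 75400000000 A.m^2
2m = 150800000000 A.m^2
r^3 = 5110^3 = 133432831000
B = (4pi*10^-7) * 150800000000 / (4*pi * 133432831000) * 1e9
= 189500.868865 / 1676766406469.15 * 1e9
= 113.0157 nT

113.0157


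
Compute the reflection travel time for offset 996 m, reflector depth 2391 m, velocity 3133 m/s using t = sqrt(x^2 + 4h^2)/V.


x^2 + 4h^2 = 996^2 + 4*2391^2 = 992016 + 22867524 = 23859540
sqrt(23859540) = 4884.6228
t = 4884.6228 / 3133 = 1.5591 s

1.5591


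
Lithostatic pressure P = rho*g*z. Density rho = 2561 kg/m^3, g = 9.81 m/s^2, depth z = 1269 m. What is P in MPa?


P = rho * g * z / 1e6
= 2561 * 9.81 * 1269 / 1e6
= 31881607.29 / 1e6
= 31.8816 MPa

31.8816


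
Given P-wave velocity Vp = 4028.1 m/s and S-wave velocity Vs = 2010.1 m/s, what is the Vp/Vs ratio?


Vp/Vs = 4028.1 / 2010.1
= 2.0039

2.0039


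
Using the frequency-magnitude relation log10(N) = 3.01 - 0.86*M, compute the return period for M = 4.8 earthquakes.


log10(N) = 3.01 - 0.86*4.8 = -1.118
N = 10^-1.118 = 0.076208
T = 1/N = 1/0.076208 = 13.122 years

13.122


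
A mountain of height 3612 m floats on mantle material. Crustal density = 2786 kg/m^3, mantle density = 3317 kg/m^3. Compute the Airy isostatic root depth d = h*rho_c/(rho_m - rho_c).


rho_m - rho_c = 3317 - 2786 = 531
d = 3612 * 2786 / 531
= 10063032 / 531
= 18951.1 m

18951.1


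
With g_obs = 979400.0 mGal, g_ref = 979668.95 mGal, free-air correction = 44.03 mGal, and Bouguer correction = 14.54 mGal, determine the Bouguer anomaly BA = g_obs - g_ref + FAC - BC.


BA = g_obs - g_ref + FAC - BC
= 979400.0 - 979668.95 + 44.03 - 14.54
= -239.46 mGal

-239.46


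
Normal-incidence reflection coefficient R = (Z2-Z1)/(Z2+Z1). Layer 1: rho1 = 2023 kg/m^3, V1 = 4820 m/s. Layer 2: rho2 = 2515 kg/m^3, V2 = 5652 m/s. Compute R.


Z1 = 2023 * 4820 = 9750860
Z2 = 2515 * 5652 = 14214780
R = (14214780 - 9750860) / (14214780 + 9750860) = 4463920 / 23965640 = 0.1863

0.1863


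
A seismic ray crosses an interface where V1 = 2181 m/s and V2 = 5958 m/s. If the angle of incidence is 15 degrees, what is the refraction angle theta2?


sin(theta1) = sin(15 deg) = 0.258819
sin(theta2) = V2/V1 * sin(theta1) = 5958/2181 * 0.258819 = 0.707035
theta2 = arcsin(0.707035) = 44.9942 degrees

44.9942


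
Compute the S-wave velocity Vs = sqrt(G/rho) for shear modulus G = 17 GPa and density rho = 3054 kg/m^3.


Convert G to Pa: G = 17e9 Pa
Compute G/rho = 17e9 / 3054 = 5566470.203
Vs = sqrt(5566470.203) = 2359.34 m/s

2359.34


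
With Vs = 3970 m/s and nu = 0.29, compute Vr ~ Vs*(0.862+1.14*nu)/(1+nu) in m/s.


Numerator factor = 0.862 + 1.14*0.29 = 1.1926
Denominator = 1 + 0.29 = 1.29
Vr = 3970 * 1.1926 / 1.29 = 3670.25 m/s

3670.25


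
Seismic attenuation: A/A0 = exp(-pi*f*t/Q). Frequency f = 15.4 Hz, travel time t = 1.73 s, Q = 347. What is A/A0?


pi*f*t/Q = pi*15.4*1.73/347 = 0.241206
A/A0 = exp(-0.241206) = 0.78568

0.78568


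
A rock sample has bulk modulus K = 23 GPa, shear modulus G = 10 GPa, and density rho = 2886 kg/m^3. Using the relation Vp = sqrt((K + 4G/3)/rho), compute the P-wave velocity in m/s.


First compute the effective modulus:
K + 4G/3 = 23e9 + 4*10e9/3 = 36333333333.33 Pa
Then divide by density:
36333333333.33 / 2886 = 12589512.5895 Pa/(kg/m^3)
Take the square root:
Vp = sqrt(12589512.5895) = 3548.17 m/s

3548.17


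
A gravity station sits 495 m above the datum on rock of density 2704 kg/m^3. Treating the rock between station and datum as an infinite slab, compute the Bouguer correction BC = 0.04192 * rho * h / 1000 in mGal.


BC = 0.04192 * rho * h / 1000
= 0.04192 * 2704 * 495 / 1000
= 56.1091 mGal

56.1091


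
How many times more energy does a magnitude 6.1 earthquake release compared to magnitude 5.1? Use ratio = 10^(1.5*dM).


M2 - M1 = 6.1 - 5.1 = 1.0
1.5 * 1.0 = 1.5
ratio = 10^1.5 = 31.62

31.62


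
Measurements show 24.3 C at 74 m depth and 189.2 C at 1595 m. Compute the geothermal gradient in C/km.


dT = 189.2 - 24.3 = 164.9 C
dz = 1595 - 74 = 1521 m
gradient = dT/dz * 1000 = 164.9/1521 * 1000 = 108.4155 C/km

108.4155


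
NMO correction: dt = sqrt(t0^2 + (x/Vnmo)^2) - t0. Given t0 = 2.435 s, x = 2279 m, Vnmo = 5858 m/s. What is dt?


x/Vnmo = 2279/5858 = 0.389041
(x/Vnmo)^2 = 0.151353
t0^2 = 5.929225
sqrt(5.929225 + 0.151353) = 2.465883
dt = 2.465883 - 2.435 = 0.030883

0.030883


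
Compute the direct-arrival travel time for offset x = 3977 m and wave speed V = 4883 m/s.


t = x / V
= 3977 / 4883
= 0.8145 s

0.8145


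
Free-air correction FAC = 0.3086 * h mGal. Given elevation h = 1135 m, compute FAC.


FAC = 0.3086 * h
= 0.3086 * 1135
= 350.261 mGal

350.261


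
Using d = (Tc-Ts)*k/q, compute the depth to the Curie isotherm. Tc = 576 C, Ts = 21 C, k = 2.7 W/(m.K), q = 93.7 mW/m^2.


T_Curie - T_surf = 576 - 21 = 555 C
Convert q to W/m^2: 93.7 mW/m^2 = 0.0937 W/m^2
d = 555 * 2.7 / 0.0937 = 15992.53 m

15992.53


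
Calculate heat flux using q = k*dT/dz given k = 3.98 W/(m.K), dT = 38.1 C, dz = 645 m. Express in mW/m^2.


q = k * dT / dz * 1000
= 3.98 * 38.1 / 645 * 1000
= 0.235098 * 1000
= 235.0977 mW/m^2

235.0977


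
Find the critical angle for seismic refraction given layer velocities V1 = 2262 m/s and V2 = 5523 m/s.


V1/V2 = 2262/5523 = 0.40956
theta_c = arcsin(0.40956) = 24.1772 degrees

24.1772


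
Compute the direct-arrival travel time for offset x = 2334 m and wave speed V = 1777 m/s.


t = x / V
= 2334 / 1777
= 1.3134 s

1.3134


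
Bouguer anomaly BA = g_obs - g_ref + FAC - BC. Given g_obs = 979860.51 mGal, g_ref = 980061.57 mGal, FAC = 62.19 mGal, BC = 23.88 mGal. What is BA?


BA = g_obs - g_ref + FAC - BC
= 979860.51 - 980061.57 + 62.19 - 23.88
= -162.75 mGal

-162.75


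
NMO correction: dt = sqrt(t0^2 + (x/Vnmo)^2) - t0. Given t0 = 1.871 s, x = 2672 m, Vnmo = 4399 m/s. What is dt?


x/Vnmo = 2672/4399 = 0.607411
(x/Vnmo)^2 = 0.368948
t0^2 = 3.500641
sqrt(3.500641 + 0.368948) = 1.967127
dt = 1.967127 - 1.871 = 0.096127

0.096127


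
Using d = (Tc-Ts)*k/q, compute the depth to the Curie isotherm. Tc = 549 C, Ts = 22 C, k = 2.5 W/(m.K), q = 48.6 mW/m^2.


T_Curie - T_surf = 549 - 22 = 527 C
Convert q to W/m^2: 48.6 mW/m^2 = 0.0486 W/m^2
d = 527 * 2.5 / 0.0486 = 27109.05 m

27109.05


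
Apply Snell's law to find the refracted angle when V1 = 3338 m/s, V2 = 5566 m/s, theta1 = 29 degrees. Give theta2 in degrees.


sin(theta1) = sin(29 deg) = 0.48481
sin(theta2) = V2/V1 * sin(theta1) = 5566/3338 * 0.48481 = 0.808403
theta2 = arcsin(0.808403) = 53.9402 degrees

53.9402


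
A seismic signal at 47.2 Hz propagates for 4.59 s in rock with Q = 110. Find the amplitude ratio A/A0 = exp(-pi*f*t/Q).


pi*f*t/Q = pi*47.2*4.59/110 = 6.187452
A/A0 = exp(-6.187452) = 0.002055

0.002055


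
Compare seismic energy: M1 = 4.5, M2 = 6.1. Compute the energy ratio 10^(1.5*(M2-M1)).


M2 - M1 = 6.1 - 4.5 = 1.6
1.5 * 1.6 = 2.4
ratio = 10^2.4 = 251.19

251.19


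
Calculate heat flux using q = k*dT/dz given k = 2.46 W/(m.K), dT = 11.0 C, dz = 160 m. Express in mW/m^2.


q = k * dT / dz * 1000
= 2.46 * 11.0 / 160 * 1000
= 0.169125 * 1000
= 169.125 mW/m^2

169.125


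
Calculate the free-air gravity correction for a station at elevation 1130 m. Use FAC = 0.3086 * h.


FAC = 0.3086 * h
= 0.3086 * 1130
= 348.718 mGal

348.718


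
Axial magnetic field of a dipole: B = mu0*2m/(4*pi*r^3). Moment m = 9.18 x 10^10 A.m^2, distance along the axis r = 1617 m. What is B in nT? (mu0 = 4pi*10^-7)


m = 9.18 x 10^10 = 91800000000 A.m^2
2m = 183600000000 A.m^2
r^3 = 1617^3 = 4227952113
B = (4pi*10^-7) * 183600000000 / (4*pi * 4227952113) * 1e9
= 230718.56448 / 53130013191.72 * 1e9
= 4342.5279 nT

4342.5279


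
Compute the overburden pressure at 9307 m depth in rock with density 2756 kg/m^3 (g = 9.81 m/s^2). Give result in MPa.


P = rho * g * z / 1e6
= 2756 * 9.81 * 9307 / 1e6
= 251627402.52 / 1e6
= 251.6274 MPa

251.6274


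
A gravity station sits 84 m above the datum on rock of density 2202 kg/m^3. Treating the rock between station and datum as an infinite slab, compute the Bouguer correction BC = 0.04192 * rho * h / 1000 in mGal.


BC = 0.04192 * rho * h / 1000
= 0.04192 * 2202 * 84 / 1000
= 7.7539 mGal

7.7539


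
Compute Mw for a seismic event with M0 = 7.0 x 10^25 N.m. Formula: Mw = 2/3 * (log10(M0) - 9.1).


log10(M0) = log10(7.0 x 10^25) = 25.8451
Mw = 2/3 * (25.8451 - 9.1)
= 2/3 * 16.7451
= 11.16

11.16


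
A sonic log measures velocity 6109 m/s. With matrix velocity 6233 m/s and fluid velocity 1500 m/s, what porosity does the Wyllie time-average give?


1/V - 1/Vm = 1/6109 - 1/6233 = 3.26e-06
1/Vf - 1/Vm = 1/1500 - 1/6233 = 0.00050623
phi = 3.26e-06 / 0.00050623 = 0.0064

0.0064


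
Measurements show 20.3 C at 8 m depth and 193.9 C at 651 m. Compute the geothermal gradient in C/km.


dT = 193.9 - 20.3 = 173.6 C
dz = 651 - 8 = 643 m
gradient = dT/dz * 1000 = 173.6/643 * 1000 = 269.9844 C/km

269.9844


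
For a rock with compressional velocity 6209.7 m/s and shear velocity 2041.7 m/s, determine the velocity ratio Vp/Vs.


Vp/Vs = 6209.7 / 2041.7
= 3.0414

3.0414


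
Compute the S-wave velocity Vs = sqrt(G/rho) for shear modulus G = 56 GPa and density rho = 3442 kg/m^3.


Convert G to Pa: G = 56e9 Pa
Compute G/rho = 56e9 / 3442 = 16269610.6915
Vs = sqrt(16269610.6915) = 4033.56 m/s

4033.56


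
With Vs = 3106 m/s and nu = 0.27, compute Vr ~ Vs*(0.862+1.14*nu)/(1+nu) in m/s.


Numerator factor = 0.862 + 1.14*0.27 = 1.1698
Denominator = 1 + 0.27 = 1.27
Vr = 3106 * 1.1698 / 1.27 = 2860.94 m/s

2860.94


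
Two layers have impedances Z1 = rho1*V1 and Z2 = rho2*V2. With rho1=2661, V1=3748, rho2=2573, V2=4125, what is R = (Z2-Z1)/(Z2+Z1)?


Z1 = 2661 * 3748 = 9973428
Z2 = 2573 * 4125 = 10613625
R = (10613625 - 9973428) / (10613625 + 9973428) = 640197 / 20587053 = 0.0311

0.0311


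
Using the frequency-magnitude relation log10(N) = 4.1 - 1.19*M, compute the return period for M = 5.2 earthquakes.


log10(N) = 4.1 - 1.19*5.2 = -2.088
N = 10^-2.088 = 0.008166
T = 1/N = 1/0.008166 = 122.4616 years

122.4616


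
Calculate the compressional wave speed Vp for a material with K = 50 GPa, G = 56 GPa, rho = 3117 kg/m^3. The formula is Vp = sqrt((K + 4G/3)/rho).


First compute the effective modulus:
K + 4G/3 = 50e9 + 4*56e9/3 = 124666666666.67 Pa
Then divide by density:
124666666666.67 / 3117 = 39995722.3826 Pa/(kg/m^3)
Take the square root:
Vp = sqrt(39995722.3826) = 6324.22 m/s

6324.22


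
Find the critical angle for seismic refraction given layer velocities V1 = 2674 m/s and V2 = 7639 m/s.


V1/V2 = 2674/7639 = 0.350046
theta_c = arcsin(0.350046) = 20.4901 degrees

20.4901


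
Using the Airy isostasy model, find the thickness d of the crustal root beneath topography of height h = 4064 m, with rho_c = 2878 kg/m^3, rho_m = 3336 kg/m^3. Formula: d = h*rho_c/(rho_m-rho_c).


rho_m - rho_c = 3336 - 2878 = 458
d = 4064 * 2878 / 458
= 11696192 / 458
= 25537.54 m

25537.54


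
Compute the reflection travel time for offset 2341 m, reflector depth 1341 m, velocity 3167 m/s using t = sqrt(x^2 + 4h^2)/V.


x^2 + 4h^2 = 2341^2 + 4*1341^2 = 5480281 + 7193124 = 12673405
sqrt(12673405) = 3559.9726
t = 3559.9726 / 3167 = 1.1241 s

1.1241


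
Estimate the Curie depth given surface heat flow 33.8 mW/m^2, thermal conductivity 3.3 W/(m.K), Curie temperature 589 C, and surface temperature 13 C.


T_Curie - T_surf = 589 - 13 = 576 C
Convert q to W/m^2: 33.8 mW/m^2 = 0.0338 W/m^2
d = 576 * 3.3 / 0.0338 = 56236.69 m

56236.69


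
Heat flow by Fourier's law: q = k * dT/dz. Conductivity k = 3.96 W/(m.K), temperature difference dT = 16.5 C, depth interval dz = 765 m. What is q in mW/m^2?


q = k * dT / dz * 1000
= 3.96 * 16.5 / 765 * 1000
= 0.085412 * 1000
= 85.4118 mW/m^2

85.4118


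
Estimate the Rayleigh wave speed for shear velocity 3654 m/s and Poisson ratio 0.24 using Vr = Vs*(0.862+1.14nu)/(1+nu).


Numerator factor = 0.862 + 1.14*0.24 = 1.1356
Denominator = 1 + 0.24 = 1.24
Vr = 3654 * 1.1356 / 1.24 = 3346.36 m/s

3346.36


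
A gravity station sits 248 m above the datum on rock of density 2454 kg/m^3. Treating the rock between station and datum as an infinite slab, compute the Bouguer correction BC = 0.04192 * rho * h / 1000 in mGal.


BC = 0.04192 * rho * h / 1000
= 0.04192 * 2454 * 248 / 1000
= 25.5122 mGal

25.5122


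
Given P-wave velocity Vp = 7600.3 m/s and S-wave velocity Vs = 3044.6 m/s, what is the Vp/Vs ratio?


Vp/Vs = 7600.3 / 3044.6
= 2.4963

2.4963


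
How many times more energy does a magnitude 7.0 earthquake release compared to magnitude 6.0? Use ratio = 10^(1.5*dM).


M2 - M1 = 7.0 - 6.0 = 1.0
1.5 * 1.0 = 1.5
ratio = 10^1.5 = 31.62

31.62


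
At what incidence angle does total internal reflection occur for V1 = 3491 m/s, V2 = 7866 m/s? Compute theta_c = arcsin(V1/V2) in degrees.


V1/V2 = 3491/7866 = 0.443809
theta_c = arcsin(0.443809) = 26.3472 degrees

26.3472


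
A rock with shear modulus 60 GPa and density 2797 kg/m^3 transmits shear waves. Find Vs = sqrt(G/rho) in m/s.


Convert G to Pa: G = 60e9 Pa
Compute G/rho = 60e9 / 2797 = 21451555.2378
Vs = sqrt(21451555.2378) = 4631.58 m/s

4631.58


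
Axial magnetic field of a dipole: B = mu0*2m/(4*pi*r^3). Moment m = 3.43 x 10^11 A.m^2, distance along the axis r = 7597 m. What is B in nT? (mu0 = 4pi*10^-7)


m = 3.43 x 10^11 = 343000000000 A.m^2
2m = 686000000000 A.m^2
r^3 = 7597^3 = 438456365173
B = (4pi*10^-7) * 686000000000 / (4*pi * 438456365173) * 1e9
= 862053.024145 / 5509805182988.72 * 1e9
= 156.458 nT

156.458


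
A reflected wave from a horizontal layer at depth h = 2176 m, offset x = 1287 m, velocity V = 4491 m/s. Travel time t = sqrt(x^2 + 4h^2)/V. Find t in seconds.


x^2 + 4h^2 = 1287^2 + 4*2176^2 = 1656369 + 18939904 = 20596273
sqrt(20596273) = 4538.3117
t = 4538.3117 / 4491 = 1.0105 s

1.0105


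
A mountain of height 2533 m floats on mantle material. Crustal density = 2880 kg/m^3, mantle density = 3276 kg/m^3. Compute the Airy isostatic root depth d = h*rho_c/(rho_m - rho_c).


rho_m - rho_c = 3276 - 2880 = 396
d = 2533 * 2880 / 396
= 7295040 / 396
= 18421.82 m

18421.82


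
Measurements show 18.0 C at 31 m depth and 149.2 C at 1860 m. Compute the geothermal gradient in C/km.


dT = 149.2 - 18.0 = 131.2 C
dz = 1860 - 31 = 1829 m
gradient = dT/dz * 1000 = 131.2/1829 * 1000 = 71.7332 C/km

71.7332


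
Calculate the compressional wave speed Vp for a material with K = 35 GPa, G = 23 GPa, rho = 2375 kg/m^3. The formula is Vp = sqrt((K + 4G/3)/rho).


First compute the effective modulus:
K + 4G/3 = 35e9 + 4*23e9/3 = 65666666666.67 Pa
Then divide by density:
65666666666.67 / 2375 = 27649122.807 Pa/(kg/m^3)
Take the square root:
Vp = sqrt(27649122.807) = 5258.24 m/s

5258.24


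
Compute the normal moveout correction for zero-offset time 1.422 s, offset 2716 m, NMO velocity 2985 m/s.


x/Vnmo = 2716/2985 = 0.909883
(x/Vnmo)^2 = 0.827887
t0^2 = 2.022084
sqrt(2.022084 + 0.827887) = 1.688186
dt = 1.688186 - 1.422 = 0.266186

0.266186


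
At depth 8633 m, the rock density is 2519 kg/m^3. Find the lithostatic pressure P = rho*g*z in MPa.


P = rho * g * z / 1e6
= 2519 * 9.81 * 8633 / 1e6
= 213333429.87 / 1e6
= 213.3334 MPa

213.3334


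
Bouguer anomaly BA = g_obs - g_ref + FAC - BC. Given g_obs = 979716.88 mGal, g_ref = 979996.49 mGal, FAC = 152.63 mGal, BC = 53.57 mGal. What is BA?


BA = g_obs - g_ref + FAC - BC
= 979716.88 - 979996.49 + 152.63 - 53.57
= -180.55 mGal

-180.55


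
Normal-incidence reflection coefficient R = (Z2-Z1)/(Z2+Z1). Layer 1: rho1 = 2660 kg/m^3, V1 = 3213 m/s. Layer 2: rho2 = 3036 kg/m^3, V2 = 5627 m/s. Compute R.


Z1 = 2660 * 3213 = 8546580
Z2 = 3036 * 5627 = 17083572
R = (17083572 - 8546580) / (17083572 + 8546580) = 8536992 / 25630152 = 0.3331

0.3331


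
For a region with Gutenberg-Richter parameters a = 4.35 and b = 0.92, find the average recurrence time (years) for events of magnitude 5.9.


log10(N) = 4.35 - 0.92*5.9 = -1.078
N = 10^-1.078 = 0.08356
T = 1/N = 1/0.08356 = 11.9674 years

11.9674


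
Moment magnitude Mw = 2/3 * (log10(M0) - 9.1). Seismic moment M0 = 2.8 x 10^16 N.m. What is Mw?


log10(M0) = log10(2.8 x 10^16) = 16.4472
Mw = 2/3 * (16.4472 - 9.1)
= 2/3 * 7.3472
= 4.9

4.9


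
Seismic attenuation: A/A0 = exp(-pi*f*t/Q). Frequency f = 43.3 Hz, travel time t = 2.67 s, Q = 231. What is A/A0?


pi*f*t/Q = pi*43.3*2.67/231 = 1.572306
A/A0 = exp(-1.572306) = 0.207566

0.207566


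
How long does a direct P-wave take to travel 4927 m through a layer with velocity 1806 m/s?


t = x / V
= 4927 / 1806
= 2.7281 s

2.7281


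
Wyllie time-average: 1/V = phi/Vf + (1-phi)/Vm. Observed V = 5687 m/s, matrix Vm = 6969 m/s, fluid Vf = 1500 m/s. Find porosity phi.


1/V - 1/Vm = 1/5687 - 1/6969 = 3.235e-05
1/Vf - 1/Vm = 1/1500 - 1/6969 = 0.00052317
phi = 3.235e-05 / 0.00052317 = 0.0618

0.0618


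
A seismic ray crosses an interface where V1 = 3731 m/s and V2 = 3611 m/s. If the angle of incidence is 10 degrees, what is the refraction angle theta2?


sin(theta1) = sin(10 deg) = 0.173648
sin(theta2) = V2/V1 * sin(theta1) = 3611/3731 * 0.173648 = 0.168063
theta2 = arcsin(0.168063) = 9.6752 degrees

9.6752


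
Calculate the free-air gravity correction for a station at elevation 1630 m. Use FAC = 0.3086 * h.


FAC = 0.3086 * h
= 0.3086 * 1630
= 503.018 mGal

503.018


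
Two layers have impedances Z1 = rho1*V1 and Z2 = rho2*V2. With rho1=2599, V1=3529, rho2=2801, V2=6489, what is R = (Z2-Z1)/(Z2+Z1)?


Z1 = 2599 * 3529 = 9171871
Z2 = 2801 * 6489 = 18175689
R = (18175689 - 9171871) / (18175689 + 9171871) = 9003818 / 27347560 = 0.3292

0.3292


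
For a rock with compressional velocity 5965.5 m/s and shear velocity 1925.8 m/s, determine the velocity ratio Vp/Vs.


Vp/Vs = 5965.5 / 1925.8
= 3.0977

3.0977


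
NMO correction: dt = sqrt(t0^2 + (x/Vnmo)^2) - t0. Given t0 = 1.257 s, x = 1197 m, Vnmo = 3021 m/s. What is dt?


x/Vnmo = 1197/3021 = 0.396226
(x/Vnmo)^2 = 0.156995
t0^2 = 1.580049
sqrt(1.580049 + 0.156995) = 1.31797
dt = 1.31797 - 1.257 = 0.06097

0.06097


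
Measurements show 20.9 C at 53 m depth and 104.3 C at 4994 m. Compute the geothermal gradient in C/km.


dT = 104.3 - 20.9 = 83.4 C
dz = 4994 - 53 = 4941 m
gradient = dT/dz * 1000 = 83.4/4941 * 1000 = 16.8792 C/km

16.8792


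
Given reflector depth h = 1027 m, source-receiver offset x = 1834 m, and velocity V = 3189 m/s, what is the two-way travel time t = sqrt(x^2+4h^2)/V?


x^2 + 4h^2 = 1834^2 + 4*1027^2 = 3363556 + 4218916 = 7582472
sqrt(7582472) = 2753.6289
t = 2753.6289 / 3189 = 0.8635 s

0.8635


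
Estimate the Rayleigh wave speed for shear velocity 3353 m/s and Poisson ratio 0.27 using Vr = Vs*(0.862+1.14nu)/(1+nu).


Numerator factor = 0.862 + 1.14*0.27 = 1.1698
Denominator = 1 + 0.27 = 1.27
Vr = 3353 * 1.1698 / 1.27 = 3088.46 m/s

3088.46


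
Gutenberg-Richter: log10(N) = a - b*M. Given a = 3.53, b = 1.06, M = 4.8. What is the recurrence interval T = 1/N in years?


log10(N) = 3.53 - 1.06*4.8 = -1.558
N = 10^-1.558 = 0.027669
T = 1/N = 1/0.027669 = 36.141 years

36.141


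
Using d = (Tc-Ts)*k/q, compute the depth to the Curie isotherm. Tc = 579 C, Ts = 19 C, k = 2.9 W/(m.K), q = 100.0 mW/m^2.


T_Curie - T_surf = 579 - 19 = 560 C
Convert q to W/m^2: 100.0 mW/m^2 = 0.1 W/m^2
d = 560 * 2.9 / 0.1 = 16240.0 m

16240.0


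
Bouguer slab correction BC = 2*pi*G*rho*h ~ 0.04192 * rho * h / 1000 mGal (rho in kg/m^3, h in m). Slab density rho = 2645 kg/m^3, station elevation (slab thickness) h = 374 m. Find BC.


BC = 0.04192 * rho * h / 1000
= 0.04192 * 2645 * 374 / 1000
= 41.4685 mGal

41.4685


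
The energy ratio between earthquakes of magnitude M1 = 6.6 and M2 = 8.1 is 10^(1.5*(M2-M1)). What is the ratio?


M2 - M1 = 8.1 - 6.6 = 1.5
1.5 * 1.5 = 2.25
ratio = 10^2.25 = 177.83

177.83


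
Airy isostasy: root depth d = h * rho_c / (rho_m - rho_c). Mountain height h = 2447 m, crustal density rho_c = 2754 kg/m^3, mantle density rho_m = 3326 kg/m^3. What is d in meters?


rho_m - rho_c = 3326 - 2754 = 572
d = 2447 * 2754 / 572
= 6739038 / 572
= 11781.53 m

11781.53


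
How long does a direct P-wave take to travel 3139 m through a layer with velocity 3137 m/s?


t = x / V
= 3139 / 3137
= 1.0006 s

1.0006


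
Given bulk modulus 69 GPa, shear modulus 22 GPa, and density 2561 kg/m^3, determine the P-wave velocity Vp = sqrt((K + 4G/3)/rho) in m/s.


First compute the effective modulus:
K + 4G/3 = 69e9 + 4*22e9/3 = 98333333333.33 Pa
Then divide by density:
98333333333.33 / 2561 = 38396459.7163 Pa/(kg/m^3)
Take the square root:
Vp = sqrt(38396459.7163) = 6196.49 m/s

6196.49


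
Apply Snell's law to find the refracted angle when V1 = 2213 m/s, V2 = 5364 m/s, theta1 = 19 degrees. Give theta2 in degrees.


sin(theta1) = sin(19 deg) = 0.325568
sin(theta2) = V2/V1 * sin(theta1) = 5364/2213 * 0.325568 = 0.789131
theta2 = arcsin(0.789131) = 52.1044 degrees

52.1044


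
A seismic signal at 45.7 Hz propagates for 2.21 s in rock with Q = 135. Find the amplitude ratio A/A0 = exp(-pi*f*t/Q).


pi*f*t/Q = pi*45.7*2.21/135 = 2.350307
A/A0 = exp(-2.350307) = 0.09534

0.09534


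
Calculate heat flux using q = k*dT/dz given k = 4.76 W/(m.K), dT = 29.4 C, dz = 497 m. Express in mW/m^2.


q = k * dT / dz * 1000
= 4.76 * 29.4 / 497 * 1000
= 0.281577 * 1000
= 281.5775 mW/m^2

281.5775


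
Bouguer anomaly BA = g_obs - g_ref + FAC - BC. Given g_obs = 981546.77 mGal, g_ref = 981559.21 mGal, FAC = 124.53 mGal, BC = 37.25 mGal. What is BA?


BA = g_obs - g_ref + FAC - BC
= 981546.77 - 981559.21 + 124.53 - 37.25
= 74.84 mGal

74.84


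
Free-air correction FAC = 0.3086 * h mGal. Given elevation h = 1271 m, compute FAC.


FAC = 0.3086 * h
= 0.3086 * 1271
= 392.2306 mGal

392.2306


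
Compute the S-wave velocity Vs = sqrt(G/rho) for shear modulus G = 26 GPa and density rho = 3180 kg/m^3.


Convert G to Pa: G = 26e9 Pa
Compute G/rho = 26e9 / 3180 = 8176100.6289
Vs = sqrt(8176100.6289) = 2859.39 m/s

2859.39


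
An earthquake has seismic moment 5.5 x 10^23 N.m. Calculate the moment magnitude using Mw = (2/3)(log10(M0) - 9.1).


log10(M0) = log10(5.5 x 10^23) = 23.7404
Mw = 2/3 * (23.7404 - 9.1)
= 2/3 * 14.6404
= 9.76

9.76


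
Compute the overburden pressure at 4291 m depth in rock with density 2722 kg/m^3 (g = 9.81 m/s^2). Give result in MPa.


P = rho * g * z / 1e6
= 2722 * 9.81 * 4291 / 1e6
= 114581800.62 / 1e6
= 114.5818 MPa

114.5818
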